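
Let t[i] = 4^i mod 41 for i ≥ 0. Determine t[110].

1

Computing terms: t[0] = 1,  t[1] = 4,  t[2] = 16,  t[3] = 23,  t[4] = 10,  t[5] = 40,  t[6] = 37,  t[7] = 25,  t[8] = 18,  t[9] = 31,  t[10] = 1.
Since t[10] = t[0] = 1, the sequence is periodic with period 10.
So t[110] = t[0 + ((110-0) mod 10)] = t[0] = 1.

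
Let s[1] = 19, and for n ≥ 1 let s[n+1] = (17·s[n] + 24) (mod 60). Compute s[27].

43

We have s[1] = 19; s[2] = 47; s[3] = 43; s[4] = 35; s[5] = 19.
Since s[5] = s[1] = 19, the sequence is periodic with period 4.
(27 - 1) mod 4 = 2, so s[27] = s[3] = 43.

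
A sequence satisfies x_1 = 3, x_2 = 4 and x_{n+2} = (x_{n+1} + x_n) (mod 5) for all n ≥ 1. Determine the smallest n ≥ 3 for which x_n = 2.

3

We have x_1 = 3,  x_2 = 4,  x_3 = 2,  x_4 = 1,  x_5 = 3,  x_6 = 4.
The sequence repeats with period 4.
The value 2 first appears (with n ≥ 3) at x_3.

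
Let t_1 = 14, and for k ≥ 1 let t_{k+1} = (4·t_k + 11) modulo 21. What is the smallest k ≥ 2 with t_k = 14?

4

t_1 = 14,  t_2 = 4,  t_3 = 6,  t_4 = 14.
Since t_4 = t_1 = 14, the sequence is periodic with period 3.
The value 14 next appears (with k ≥ 2) at t_4.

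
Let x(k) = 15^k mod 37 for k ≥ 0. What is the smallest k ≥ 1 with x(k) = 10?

24

Listing terms: x(0) = 1; x(1) = 15; x(2) = 3; x(3) = 8; x(4) = 9; x(5) = 24; x(6) = 27; x(7) = 35; x(8) = 7; x(9) = 31; x(10) = 21; x(11) = 19; x(12) = 26; x(13) = 20; x(14) = 4; x(15) = 23; x(16) = 12; x(17) = 32; x(18) = 36; x(19) = 22; x(20) = 34; x(21) = 29; x(22) = 28; x(23) = 13; x(24) = 10; x(25) = 2; x(26) = 30; x(27) = 6; x(28) = 16; x(29) = 18; x(30) = 11; x(31) = 17; x(32) = 33; x(33) = 14; x(34) = 25; x(35) = 5; x(36) = 1.
Since x(36) = x(0) = 1, the sequence is periodic with period 36.
The value 10 first appears (with k ≥ 1) at x(24).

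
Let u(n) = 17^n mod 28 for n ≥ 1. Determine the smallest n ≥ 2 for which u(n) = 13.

3

Listing terms: u(1) = 17, u(2) = 9, u(3) = 13, u(4) = 25, u(5) = 5, u(6) = 1, u(7) = 17.
The sequence repeats with period 6.
The value 13 first appears (with n ≥ 2) at u(3).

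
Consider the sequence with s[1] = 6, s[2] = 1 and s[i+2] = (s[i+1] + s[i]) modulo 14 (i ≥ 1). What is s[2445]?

We have s[1] = 6,  s[2] = 1,  s[3] = 7,  s[4] = 8,  s[5] = 1,  s[6] = 9,  s[7] = 10,  s[8] = 5,  s[9] = 1,  s[10] = 6,  s[11] = 7,  s[12] = 13,  s[13] = 6,  s[14] = 5,  s[15] = 11,  s[16] = 2,  s[17] = 13,  s[18] = 1,  s[19] = 0,  s[20] = 1,  s[21] = 1,  s[22] = 2,  s[23] = 3,  s[24] = 5,  s[25] = 8,  s[26] = 13,  s[27] = 7,  s[28] = 6,  s[29] = 13,  s[30] = 5,  s[31] = 4,  s[32] = 9,  s[33] = 13,  s[34] = 8,  s[35] = 7,  s[36] = 1,  s[37] = 8,  s[38] = 9,  s[39] = 3,  s[40] = 12,  s[41] = 1,  s[42] = 13,  s[43] = 0,  s[44] = 13,  s[45] = 13,  s[46] = 12,  s[47] = 11,  s[48] = 9,  s[49] = 6,  s[50] = 1.
The sequence repeats with period 48.
(2445 - 1) mod 48 = 44, so s[2445] = s[45] = 13.

13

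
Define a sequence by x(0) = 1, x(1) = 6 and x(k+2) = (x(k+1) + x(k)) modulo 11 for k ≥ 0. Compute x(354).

x(0) = 1, x(1) = 6, x(2) = 7, x(3) = 2, x(4) = 9, x(5) = 0, x(6) = 9, x(7) = 9, x(8) = 7, x(9) = 5, x(10) = 1, x(11) = 6.
Since (x(10), x(11)) = (x(0), x(1)) = (1, 6) (two consecutive terms determine the rest), the sequence is periodic with period 10.
So x(354) = x(0 + ((354-0) mod 10)) = x(4) = 9.

9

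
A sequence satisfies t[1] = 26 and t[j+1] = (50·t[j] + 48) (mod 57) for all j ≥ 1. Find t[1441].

26

Listing terms: t[1] = 26; t[2] = 37; t[3] = 17; t[4] = 43; t[5] = 32; t[6] = 52; t[7] = 26.
The sequence repeats with period 6.
So t[1441] = t[1 + ((1441-1) mod 6)] = t[1] = 26.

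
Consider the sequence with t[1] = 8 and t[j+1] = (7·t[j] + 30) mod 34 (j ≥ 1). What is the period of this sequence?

16

t[1] = 8; t[2] = 18; t[3] = 20; t[4] = 0; t[5] = 30; t[6] = 2; t[7] = 10; t[8] = 32; t[9] = 16; t[10] = 6; t[11] = 4; t[12] = 24; t[13] = 28; t[14] = 22; t[15] = 14; t[16] = 26; t[17] = 8.
The sequence repeats with period 16.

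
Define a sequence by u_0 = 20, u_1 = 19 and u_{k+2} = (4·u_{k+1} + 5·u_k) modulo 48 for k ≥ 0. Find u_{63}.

7

Listing terms: u_0 = 20; u_1 = 19; u_2 = 32; u_3 = 31; u_4 = 44; u_5 = 43; u_6 = 8; u_7 = 7; u_8 = 20; u_9 = 19.
The sequence repeats with period 8.
(63 - 0) mod 8 = 7, so u_{63} = u_7 = 7.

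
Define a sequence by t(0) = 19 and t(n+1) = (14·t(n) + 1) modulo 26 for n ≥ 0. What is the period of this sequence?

Listing terms: t(0) = 19,  t(1) = 7,  t(2) = 21,  t(3) = 9,  t(4) = 23,  t(5) = 11,  t(6) = 25,  t(7) = 13,  t(8) = 1,  t(9) = 15,  t(10) = 3,  t(11) = 17,  t(12) = 5,  t(13) = 19.
The sequence repeats with period 13.

13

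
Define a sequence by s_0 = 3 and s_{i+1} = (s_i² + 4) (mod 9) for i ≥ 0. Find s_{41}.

2

Computing terms: s_0 = 3,  s_1 = 4,  s_2 = 2,  s_3 = 8,  s_4 = 5,  s_5 = 2.
Since s_5 = s_2 = 2, the sequence is eventually periodic: after a pre-period of length 2 it cycles with period 3.
For i ≥ 2, s_i depends only on (i - 2) mod 3. (41 - 2) mod 3 = 0, so s_{41} = s_2 = 2.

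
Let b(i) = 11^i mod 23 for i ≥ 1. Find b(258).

18

We have b(1) = 11,  b(2) = 6,  b(3) = 20,  b(4) = 13,  b(5) = 5,  b(6) = 9,  b(7) = 7,  b(8) = 8,  b(9) = 19,  b(10) = 2,  b(11) = 22,  b(12) = 12,  b(13) = 17,  b(14) = 3,  b(15) = 10,  b(16) = 18,  b(17) = 14,  b(18) = 16,  b(19) = 15,  b(20) = 4,  b(21) = 21,  b(22) = 1,  b(23) = 11.
Since b(23) = b(1) = 11, the sequence is periodic with period 22.
So b(258) = b(1 + ((258-1) mod 22)) = b(16) = 18.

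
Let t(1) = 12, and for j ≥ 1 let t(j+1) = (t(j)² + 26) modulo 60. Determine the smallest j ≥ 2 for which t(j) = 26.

6

t(1) = 12; t(2) = 50; t(3) = 6; t(4) = 2; t(5) = 30; t(6) = 26; t(7) = 42; t(8) = 50.
Since t(8) = t(2) = 50, the sequence is eventually periodic: after a pre-period of length 1 it cycles with period 6.
The value 26 first appears (with j ≥ 2) at t(6).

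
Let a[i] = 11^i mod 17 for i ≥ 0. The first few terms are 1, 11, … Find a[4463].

We have a[0] = 1; a[1] = 11; a[2] = 2; a[3] = 5; a[4] = 4; a[5] = 10; a[6] = 8; a[7] = 3; a[8] = 16; a[9] = 6; a[10] = 15; a[11] = 12; a[12] = 13; a[13] = 7; a[14] = 9; a[15] = 14; a[16] = 1.
Since a[16] = a[0] = 1, the sequence is periodic with period 16.
So a[4463] = a[0 + ((4463-0) mod 16)] = a[15] = 14.

14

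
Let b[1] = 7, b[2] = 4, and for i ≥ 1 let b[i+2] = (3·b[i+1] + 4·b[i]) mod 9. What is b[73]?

7

We have b[1] = 7,  b[2] = 4,  b[3] = 4,  b[4] = 1,  b[5] = 1,  b[6] = 7,  b[7] = 7,  b[8] = 4.
The sequence repeats with period 6.
(73 - 1) mod 6 = 0, so b[73] = b[1] = 7.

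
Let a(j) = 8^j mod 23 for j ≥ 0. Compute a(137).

16

We have a(0) = 1; a(1) = 8; a(2) = 18; a(3) = 6; a(4) = 2; a(5) = 16; a(6) = 13; a(7) = 12; a(8) = 4; a(9) = 9; a(10) = 3; a(11) = 1.
Since a(11) = a(0) = 1, the sequence is periodic with period 11.
So a(137) = a(0 + ((137-0) mod 11)) = a(5) = 16.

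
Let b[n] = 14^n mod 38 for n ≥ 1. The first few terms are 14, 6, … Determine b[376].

We have b[1] = 14,  b[2] = 6,  b[3] = 8,  b[4] = 36,  b[5] = 10,  b[6] = 26,  b[7] = 22,  b[8] = 4,  b[9] = 18,  b[10] = 24,  b[11] = 32,  b[12] = 30,  b[13] = 2,  b[14] = 28,  b[15] = 12,  b[16] = 16,  b[17] = 34,  b[18] = 20,  b[19] = 14.
The sequence repeats with period 18.
So b[376] = b[1 + ((376-1) mod 18)] = b[16] = 16.

16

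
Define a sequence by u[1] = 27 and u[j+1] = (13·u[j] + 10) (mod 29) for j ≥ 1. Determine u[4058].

Computing terms: u[1] = 27, u[2] = 13, u[3] = 5, u[4] = 17, u[5] = 28, u[6] = 26, u[7] = 0, u[8] = 10, u[9] = 24, u[10] = 3, u[11] = 20, u[12] = 9, u[13] = 11, u[14] = 8, u[15] = 27.
The sequence repeats with period 14.
So u[4058] = u[1 + ((4058-1) mod 14)] = u[12] = 9.

9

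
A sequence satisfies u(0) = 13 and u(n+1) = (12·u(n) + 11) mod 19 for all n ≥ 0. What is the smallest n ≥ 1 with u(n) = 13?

Listing terms: u(0) = 13; u(1) = 15; u(2) = 1; u(3) = 4; u(4) = 2; u(5) = 16; u(6) = 13.
The sequence repeats with period 6.
The value 13 next appears (with n ≥ 1) at u(6).

6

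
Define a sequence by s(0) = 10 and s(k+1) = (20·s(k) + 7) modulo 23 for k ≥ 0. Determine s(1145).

s(0) = 10, s(1) = 0, s(2) = 7, s(3) = 9, s(4) = 3, s(5) = 21, s(6) = 13, s(7) = 14, s(8) = 11, s(9) = 20, s(10) = 16, s(11) = 5, s(12) = 15, s(13) = 8, s(14) = 6, s(15) = 12, s(16) = 17, s(17) = 2, s(18) = 1, s(19) = 4, s(20) = 18, s(21) = 22, s(22) = 10.
Since s(22) = s(0) = 10, the sequence is periodic with period 22.
(1145 - 0) mod 22 = 1, so s(1145) = s(1) = 0.

0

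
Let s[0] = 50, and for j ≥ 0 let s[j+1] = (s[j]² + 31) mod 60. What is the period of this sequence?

Listing terms: s[0] = 50, s[1] = 11, s[2] = 32, s[3] = 35, s[4] = 56, s[5] = 47, s[6] = 20, s[7] = 11.
Since s[7] = s[1] = 11, the sequence is eventually periodic: after a pre-period of length 1 it cycles with period 6.

6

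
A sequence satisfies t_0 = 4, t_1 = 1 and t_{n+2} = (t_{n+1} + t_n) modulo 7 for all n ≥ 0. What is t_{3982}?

Computing terms: t_0 = 4,  t_1 = 1,  t_2 = 5,  t_3 = 6,  t_4 = 4,  t_5 = 3,  t_6 = 0,  t_7 = 3,  t_8 = 3,  t_9 = 6,  t_{10} = 2,  t_{11} = 1,  t_{12} = 3,  t_{13} = 4,  t_{14} = 0,  t_{15} = 4,  t_{16} = 4,  t_{17} = 1.
The sequence repeats with period 16.
(3982 - 0) mod 16 = 14, so t_{3982} = t_{14} = 0.

0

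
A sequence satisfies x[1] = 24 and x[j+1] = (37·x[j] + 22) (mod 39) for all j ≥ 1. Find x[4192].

30

Computing terms: x[1] = 24; x[2] = 13; x[3] = 35; x[4] = 30; x[5] = 1; x[6] = 20; x[7] = 21; x[8] = 19; x[9] = 23; x[10] = 15; x[11] = 31; x[12] = 38; x[13] = 24.
Since x[13] = x[1] = 24, the sequence is periodic with period 12.
(4192 - 1) mod 12 = 3, so x[4192] = x[4] = 30.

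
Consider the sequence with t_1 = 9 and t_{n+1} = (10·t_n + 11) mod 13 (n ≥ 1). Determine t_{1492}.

t_1 = 9; t_2 = 10; t_3 = 7; t_4 = 3; t_5 = 2; t_6 = 5; t_7 = 9.
The sequence repeats with period 6.
(1492 - 1) mod 6 = 3, so t_{1492} = t_4 = 3.

3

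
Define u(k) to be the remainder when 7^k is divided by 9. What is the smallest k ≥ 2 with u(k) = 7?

4

Computing terms: u(1) = 7; u(2) = 4; u(3) = 1; u(4) = 7.
Since u(4) = u(1) = 7, the sequence is periodic with period 3.
The value 7 next appears (with k ≥ 2) at u(4).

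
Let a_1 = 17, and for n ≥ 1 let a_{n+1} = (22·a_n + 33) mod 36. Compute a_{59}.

Listing terms: a_1 = 17; a_2 = 11; a_3 = 23; a_4 = 35; a_5 = 11.
Since a_5 = a_2 = 11, the sequence is eventually periodic: after a pre-period of length 1 it cycles with period 3.
For n ≥ 2, a_n depends only on (n - 2) mod 3. (59 - 2) mod 3 = 0, so a_{59} = a_2 = 11.

11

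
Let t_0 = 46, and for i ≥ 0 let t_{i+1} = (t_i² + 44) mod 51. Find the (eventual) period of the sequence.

Computing terms: t_0 = 46, t_1 = 18, t_2 = 11, t_3 = 12, t_4 = 35, t_5 = 45, t_6 = 29, t_7 = 18.
Since t_7 = t_1 = 18, the sequence is eventually periodic: after a pre-period of length 1 it cycles with period 6.

6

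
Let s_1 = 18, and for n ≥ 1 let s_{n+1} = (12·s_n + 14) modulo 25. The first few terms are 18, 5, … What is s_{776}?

7

We have s_1 = 18,  s_2 = 5,  s_3 = 24,  s_4 = 2,  s_5 = 13,  s_6 = 20,  s_7 = 4,  s_8 = 12,  s_9 = 8,  s_{10} = 10,  s_{11} = 9,  s_{12} = 22,  s_{13} = 3,  s_{14} = 0,  s_{15} = 14,  s_{16} = 7,  s_{17} = 23,  s_{18} = 15,  s_{19} = 19,  s_{20} = 17,  s_{21} = 18.
The sequence repeats with period 20.
(776 - 1) mod 20 = 15, so s_{776} = s_{16} = 7.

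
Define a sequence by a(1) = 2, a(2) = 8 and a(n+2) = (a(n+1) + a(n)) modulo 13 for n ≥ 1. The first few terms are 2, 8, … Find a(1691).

1

Computing terms: a(1) = 2,  a(2) = 8,  a(3) = 10,  a(4) = 5,  a(5) = 2,  a(6) = 7,  a(7) = 9,  a(8) = 3,  a(9) = 12,  a(10) = 2,  a(11) = 1,  a(12) = 3,  a(13) = 4,  a(14) = 7,  a(15) = 11,  a(16) = 5,  a(17) = 3,  a(18) = 8,  a(19) = 11,  a(20) = 6,  a(21) = 4,  a(22) = 10,  a(23) = 1,  a(24) = 11,  a(25) = 12,  a(26) = 10,  a(27) = 9,  a(28) = 6,  a(29) = 2,  a(30) = 8.
Since (a(29), a(30)) = (a(1), a(2)) = (2, 8) (two consecutive terms determine the rest), the sequence is periodic with period 28.
So a(1691) = a(1 + ((1691-1) mod 28)) = a(11) = 1.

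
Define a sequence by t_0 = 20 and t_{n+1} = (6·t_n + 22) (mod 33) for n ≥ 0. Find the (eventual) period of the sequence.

10

Listing terms: t_0 = 20; t_1 = 10; t_2 = 16; t_3 = 19; t_4 = 4; t_5 = 13; t_6 = 1; t_7 = 28; t_8 = 25; t_9 = 7; t_{10} = 31; t_{11} = 10.
Since t_{11} = t_1 = 10, the sequence is eventually periodic: after a pre-period of length 1 it cycles with period 10.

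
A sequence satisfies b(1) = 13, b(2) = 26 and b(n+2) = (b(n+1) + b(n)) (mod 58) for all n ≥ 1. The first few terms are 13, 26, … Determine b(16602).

13

b(1) = 13; b(2) = 26; b(3) = 39; b(4) = 7; b(5) = 46; b(6) = 53; b(7) = 41; b(8) = 36; b(9) = 19; b(10) = 55; b(11) = 16; b(12) = 13; b(13) = 29; b(14) = 42; b(15) = 13; b(16) = 55; b(17) = 10; b(18) = 7; b(19) = 17; b(20) = 24; b(21) = 41; b(22) = 7; b(23) = 48; b(24) = 55; b(25) = 45; b(26) = 42; b(27) = 29; b(28) = 13; b(29) = 42; b(30) = 55; b(31) = 39; b(32) = 36; b(33) = 17; b(34) = 53; b(35) = 12; b(36) = 7; b(37) = 19; b(38) = 26; b(39) = 45; b(40) = 13; b(41) = 0; b(42) = 13; b(43) = 13; b(44) = 26.
The sequence repeats with period 42.
So b(16602) = b(1 + ((16602-1) mod 42)) = b(12) = 13.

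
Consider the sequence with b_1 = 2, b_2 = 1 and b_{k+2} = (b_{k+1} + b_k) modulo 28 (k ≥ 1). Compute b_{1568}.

13

We have b_1 = 2; b_2 = 1; b_3 = 3; b_4 = 4; b_5 = 7; b_6 = 11; b_7 = 18; b_8 = 1; b_9 = 19; b_{10} = 20; b_{11} = 11; b_{12} = 3; b_{13} = 14; b_{14} = 17; b_{15} = 3; b_{16} = 20; b_{17} = 23; b_{18} = 15; b_{19} = 10; b_{20} = 25; b_{21} = 7; b_{22} = 4; b_{23} = 11; b_{24} = 15; b_{25} = 26; b_{26} = 13; b_{27} = 11; b_{28} = 24; b_{29} = 7; b_{30} = 3; b_{31} = 10; b_{32} = 13; b_{33} = 23; b_{34} = 8; b_{35} = 3; b_{36} = 11; b_{37} = 14; b_{38} = 25; b_{39} = 11; b_{40} = 8; b_{41} = 19; b_{42} = 27; b_{43} = 18; b_{44} = 17; b_{45} = 7; b_{46} = 24; b_{47} = 3; b_{48} = 27; b_{49} = 2; b_{50} = 1.
The sequence repeats with period 48.
(1568 - 1) mod 48 = 31, so b_{1568} = b_{32} = 13.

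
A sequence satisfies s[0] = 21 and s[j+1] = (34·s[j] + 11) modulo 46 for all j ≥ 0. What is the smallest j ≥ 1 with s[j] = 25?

Computing terms: s[0] = 21, s[1] = 35, s[2] = 5, s[3] = 43, s[4] = 1, s[5] = 45, s[6] = 23, s[7] = 11, s[8] = 17, s[9] = 37, s[10] = 27, s[11] = 9, s[12] = 41, s[13] = 25, s[14] = 33, s[15] = 29, s[16] = 31, s[17] = 7, s[18] = 19, s[19] = 13, s[20] = 39, s[21] = 3, s[22] = 21.
The sequence repeats with period 22.
The value 25 first appears (with j ≥ 1) at s[13].

13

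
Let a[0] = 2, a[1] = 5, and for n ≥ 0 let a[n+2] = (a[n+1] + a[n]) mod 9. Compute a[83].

6

a[0] = 2, a[1] = 5, a[2] = 7, a[3] = 3, a[4] = 1, a[5] = 4, a[6] = 5, a[7] = 0, a[8] = 5, a[9] = 5, a[10] = 1, a[11] = 6, a[12] = 7, a[13] = 4, a[14] = 2, a[15] = 6, a[16] = 8, a[17] = 5, a[18] = 4, a[19] = 0, a[20] = 4, a[21] = 4, a[22] = 8, a[23] = 3, a[24] = 2, a[25] = 5.
Since (a[24], a[25]) = (a[0], a[1]) = (2, 5) (two consecutive terms determine the rest), the sequence is periodic with period 24.
(83 - 0) mod 24 = 11, so a[83] = a[11] = 6.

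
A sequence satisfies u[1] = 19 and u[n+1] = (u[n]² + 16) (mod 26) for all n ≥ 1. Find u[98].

We have u[1] = 19,  u[2] = 13,  u[3] = 3,  u[4] = 25,  u[5] = 17,  u[6] = 19.
Since u[6] = u[1] = 19, the sequence is periodic with period 5.
(98 - 1) mod 5 = 2, so u[98] = u[3] = 3.

3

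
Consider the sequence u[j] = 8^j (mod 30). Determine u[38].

Listing terms: u[1] = 8; u[2] = 4; u[3] = 2; u[4] = 16; u[5] = 8.
Since u[5] = u[1] = 8, the sequence is periodic with period 4.
(38 - 1) mod 4 = 1, so u[38] = u[2] = 4.

4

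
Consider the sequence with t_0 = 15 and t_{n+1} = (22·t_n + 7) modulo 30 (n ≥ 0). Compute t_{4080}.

We have t_0 = 15,  t_1 = 7,  t_2 = 11,  t_3 = 9,  t_4 = 25,  t_5 = 17,  t_6 = 21,  t_7 = 19,  t_8 = 5,  t_9 = 27,  t_{10} = 1,  t_{11} = 29,  t_{12} = 15.
Since t_{12} = t_0 = 15, the sequence is periodic with period 12.
So t_{4080} = t_{0 + ((4080-0) mod 12)} = t_0 = 15.

15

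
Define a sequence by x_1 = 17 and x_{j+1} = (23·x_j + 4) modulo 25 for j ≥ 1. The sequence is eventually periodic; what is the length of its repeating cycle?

We have x_1 = 17,  x_2 = 20,  x_3 = 14,  x_4 = 1,  x_5 = 2,  x_6 = 0,  x_7 = 4,  x_8 = 21,  x_9 = 12,  x_{10} = 5,  x_{11} = 19,  x_{12} = 16,  x_{13} = 22,  x_{14} = 10,  x_{15} = 9,  x_{16} = 11,  x_{17} = 7,  x_{18} = 15,  x_{19} = 24,  x_{20} = 6,  x_{21} = 17.
Since x_{21} = x_1 = 17, the sequence is periodic with period 20.

20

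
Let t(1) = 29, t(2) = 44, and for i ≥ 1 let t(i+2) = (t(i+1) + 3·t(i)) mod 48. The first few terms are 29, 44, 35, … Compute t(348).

5

Listing terms: t(1) = 29, t(2) = 44, t(3) = 35, t(4) = 23, t(5) = 32, t(6) = 5, t(7) = 5, t(8) = 20, t(9) = 35, t(10) = 47, t(11) = 8, t(12) = 5, t(13) = 29, t(14) = 44.
Since (t(13), t(14)) = (t(1), t(2)) = (29, 44) (two consecutive terms determine the rest), the sequence is periodic with period 12.
(348 - 1) mod 12 = 11, so t(348) = t(12) = 5.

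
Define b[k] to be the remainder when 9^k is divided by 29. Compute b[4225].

Listing terms: b[0] = 1,  b[1] = 9,  b[2] = 23,  b[3] = 4,  b[4] = 7,  b[5] = 5,  b[6] = 16,  b[7] = 28,  b[8] = 20,  b[9] = 6,  b[10] = 25,  b[11] = 22,  b[12] = 24,  b[13] = 13,  b[14] = 1.
Since b[14] = b[0] = 1, the sequence is periodic with period 14.
So b[4225] = b[0 + ((4225-0) mod 14)] = b[11] = 22.

22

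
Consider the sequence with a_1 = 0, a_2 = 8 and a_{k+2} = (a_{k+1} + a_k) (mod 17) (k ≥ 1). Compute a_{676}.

Computing terms: a_1 = 0,  a_2 = 8,  a_3 = 8,  a_4 = 16,  a_5 = 7,  a_6 = 6,  a_7 = 13,  a_8 = 2,  a_9 = 15,  a_{10} = 0,  a_{11} = 15,  a_{12} = 15,  a_{13} = 13,  a_{14} = 11,  a_{15} = 7,  a_{16} = 1,  a_{17} = 8,  a_{18} = 9,  a_{19} = 0,  a_{20} = 9,  a_{21} = 9,  a_{22} = 1,  a_{23} = 10,  a_{24} = 11,  a_{25} = 4,  a_{26} = 15,  a_{27} = 2,  a_{28} = 0,  a_{29} = 2,  a_{30} = 2,  a_{31} = 4,  a_{32} = 6,  a_{33} = 10,  a_{34} = 16,  a_{35} = 9,  a_{36} = 8,  a_{37} = 0,  a_{38} = 8.
Since (a_{37}, a_{38}) = (a_1, a_2) = (0, 8) (two consecutive terms determine the rest), the sequence is periodic with period 36.
So a_{676} = a_{1 + ((676-1) mod 36)} = a_{28} = 0.

0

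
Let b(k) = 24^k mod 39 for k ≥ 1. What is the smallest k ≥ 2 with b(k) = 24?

b(1) = 24, b(2) = 30, b(3) = 18, b(4) = 3, b(5) = 33, b(6) = 12, b(7) = 15, b(8) = 9, b(9) = 21, b(10) = 36, b(11) = 6, b(12) = 27, b(13) = 24.
Since b(13) = b(1) = 24, the sequence is periodic with period 12.
The value 24 next appears (with k ≥ 2) at b(13).

13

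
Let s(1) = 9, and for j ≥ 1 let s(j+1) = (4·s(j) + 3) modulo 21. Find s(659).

18

We have s(1) = 9; s(2) = 18; s(3) = 12; s(4) = 9.
Since s(4) = s(1) = 9, the sequence is periodic with period 3.
So s(659) = s(1 + ((659-1) mod 3)) = s(2) = 18.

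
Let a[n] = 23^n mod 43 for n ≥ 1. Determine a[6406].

23

Listing terms: a[1] = 23,  a[2] = 13,  a[3] = 41,  a[4] = 40,  a[5] = 17,  a[6] = 4,  a[7] = 6,  a[8] = 9,  a[9] = 35,  a[10] = 31,  a[11] = 25,  a[12] = 16,  a[13] = 24,  a[14] = 36,  a[15] = 11,  a[16] = 38,  a[17] = 14,  a[18] = 21,  a[19] = 10,  a[20] = 15,  a[21] = 1,  a[22] = 23.
Since a[22] = a[1] = 23, the sequence is periodic with period 21.
So a[6406] = a[1 + ((6406-1) mod 21)] = a[1] = 23.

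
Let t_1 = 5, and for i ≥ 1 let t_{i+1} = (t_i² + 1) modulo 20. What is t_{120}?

2

We have t_1 = 5,  t_2 = 6,  t_3 = 17,  t_4 = 10,  t_5 = 1,  t_6 = 2,  t_7 = 5.
The sequence repeats with period 6.
So t_{120} = t_{1 + ((120-1) mod 6)} = t_6 = 2.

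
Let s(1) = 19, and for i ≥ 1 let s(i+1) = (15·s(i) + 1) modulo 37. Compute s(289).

19

Computing terms: s(1) = 19; s(2) = 27; s(3) = 36; s(4) = 23; s(5) = 13; s(6) = 11; s(7) = 18; s(8) = 12; s(9) = 33; s(10) = 15; s(11) = 4; s(12) = 24; s(13) = 28; s(14) = 14; s(15) = 26; s(16) = 21; s(17) = 20; s(18) = 5; s(19) = 2; s(20) = 31; s(21) = 22; s(22) = 35; s(23) = 8; s(24) = 10; s(25) = 3; s(26) = 9; s(27) = 25; s(28) = 6; s(29) = 17; s(30) = 34; s(31) = 30; s(32) = 7; s(33) = 32; s(34) = 0; s(35) = 1; s(36) = 16; s(37) = 19.
Since s(37) = s(1) = 19, the sequence is periodic with period 36.
So s(289) = s(1 + ((289-1) mod 36)) = s(1) = 19.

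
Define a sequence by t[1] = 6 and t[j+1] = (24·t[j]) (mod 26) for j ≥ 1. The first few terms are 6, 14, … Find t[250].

22

Listing terms: t[1] = 6, t[2] = 14, t[3] = 24, t[4] = 4, t[5] = 18, t[6] = 16, t[7] = 20, t[8] = 12, t[9] = 2, t[10] = 22, t[11] = 8, t[12] = 10, t[13] = 6.
The sequence repeats with period 12.
(250 - 1) mod 12 = 9, so t[250] = t[10] = 22.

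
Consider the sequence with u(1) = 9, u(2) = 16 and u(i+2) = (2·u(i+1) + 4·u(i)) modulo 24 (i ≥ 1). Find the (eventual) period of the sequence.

8

u(1) = 9, u(2) = 16, u(3) = 20, u(4) = 8, u(5) = 0, u(6) = 8, u(7) = 16, u(8) = 16, u(9) = 0, u(10) = 16, u(11) = 8, u(12) = 8, u(13) = 0.
Since (u(12), u(13)) = (u(4), u(5)) = (8, 0) (two consecutive terms determine the rest), the sequence is eventually periodic: after a pre-period of length 3 it cycles with period 8.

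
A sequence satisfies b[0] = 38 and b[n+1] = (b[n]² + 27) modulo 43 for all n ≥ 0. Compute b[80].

22

Computing terms: b[0] = 38,  b[1] = 9,  b[2] = 22,  b[3] = 38.
Since b[3] = b[0] = 38, the sequence is periodic with period 3.
(80 - 0) mod 3 = 2, so b[80] = b[2] = 22.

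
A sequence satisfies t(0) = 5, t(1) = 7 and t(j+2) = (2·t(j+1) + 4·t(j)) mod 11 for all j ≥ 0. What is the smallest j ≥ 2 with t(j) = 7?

11

Listing terms: t(0) = 5, t(1) = 7, t(2) = 1, t(3) = 8, t(4) = 9, t(5) = 6, t(6) = 4, t(7) = 10, t(8) = 3, t(9) = 2, t(10) = 5, t(11) = 7.
Since (t(10), t(11)) = (t(0), t(1)) = (5, 7) (two consecutive terms determine the rest), the sequence is periodic with period 10.
The value 7 next appears (with j ≥ 2) at t(11).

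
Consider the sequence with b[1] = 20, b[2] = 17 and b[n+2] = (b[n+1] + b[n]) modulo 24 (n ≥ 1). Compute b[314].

17

b[1] = 20; b[2] = 17; b[3] = 13; b[4] = 6; b[5] = 19; b[6] = 1; b[7] = 20; b[8] = 21; b[9] = 17; b[10] = 14; b[11] = 7; b[12] = 21; b[13] = 4; b[14] = 1; b[15] = 5; b[16] = 6; b[17] = 11; b[18] = 17; b[19] = 4; b[20] = 21; b[21] = 1; b[22] = 22; b[23] = 23; b[24] = 21; b[25] = 20; b[26] = 17.
Since (b[25], b[26]) = (b[1], b[2]) = (20, 17) (two consecutive terms determine the rest), the sequence is periodic with period 24.
So b[314] = b[1 + ((314-1) mod 24)] = b[2] = 17.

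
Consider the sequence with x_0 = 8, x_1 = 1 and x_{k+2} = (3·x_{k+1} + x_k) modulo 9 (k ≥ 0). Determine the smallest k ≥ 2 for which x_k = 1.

7

Computing terms: x_0 = 8,  x_1 = 1,  x_2 = 2,  x_3 = 7,  x_4 = 5,  x_5 = 4,  x_6 = 8,  x_7 = 1.
The sequence repeats with period 6.
The value 1 next appears (with k ≥ 2) at x_7.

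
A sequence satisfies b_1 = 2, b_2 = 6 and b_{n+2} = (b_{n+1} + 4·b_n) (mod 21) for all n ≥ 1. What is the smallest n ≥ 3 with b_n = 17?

4

We have b_1 = 2; b_2 = 6; b_3 = 14; b_4 = 17; b_5 = 10; b_6 = 15; b_7 = 13; b_8 = 10; b_9 = 20; b_{10} = 18; b_{11} = 14; b_{12} = 2; b_{13} = 16; b_{14} = 3; b_{15} = 4; b_{16} = 16; b_{17} = 11; b_{18} = 12; b_{19} = 14; b_{20} = 20; b_{21} = 13; b_{22} = 9; b_{23} = 19; b_{24} = 13; b_{25} = 5; b_{26} = 15; b_{27} = 14; b_{28} = 11; b_{29} = 4; b_{30} = 6; b_{31} = 1; b_{32} = 4; b_{33} = 8; b_{34} = 3; b_{35} = 14; b_{36} = 5; b_{37} = 19; b_{38} = 18; b_{39} = 10; b_{40} = 19; b_{41} = 17; b_{42} = 9; b_{43} = 14; b_{44} = 8; b_{45} = 1; b_{46} = 12; b_{47} = 16; b_{48} = 1; b_{49} = 2; b_{50} = 6.
Since (b_{49}, b_{50}) = (b_1, b_2) = (2, 6) (two consecutive terms determine the rest), the sequence is periodic with period 48.
The value 17 first appears (with n ≥ 3) at b_4.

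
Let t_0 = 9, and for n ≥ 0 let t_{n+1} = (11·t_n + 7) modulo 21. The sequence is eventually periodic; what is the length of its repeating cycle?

6

We have t_0 = 9; t_1 = 1; t_2 = 18; t_3 = 16; t_4 = 15; t_5 = 4; t_6 = 9.
Since t_6 = t_0 = 9, the sequence is periodic with period 6.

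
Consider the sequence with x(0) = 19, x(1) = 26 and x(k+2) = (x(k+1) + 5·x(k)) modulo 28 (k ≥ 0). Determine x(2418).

27

We have x(0) = 19; x(1) = 26; x(2) = 9; x(3) = 27; x(4) = 16; x(5) = 11; x(6) = 7; x(7) = 6; x(8) = 13; x(9) = 15; x(10) = 24; x(11) = 15; x(12) = 23; x(13) = 14; x(14) = 17; x(15) = 3; x(16) = 4; x(17) = 19; x(18) = 11; x(19) = 22; x(20) = 21; x(21) = 19; x(22) = 12; x(23) = 23; x(24) = 27; x(25) = 2; x(26) = 25; x(27) = 7; x(28) = 20; x(29) = 27; x(30) = 15; x(31) = 10; x(32) = 1; x(33) = 23; x(34) = 0; x(35) = 3; x(36) = 3; x(37) = 18; x(38) = 5; x(39) = 11; x(40) = 8; x(41) = 7; x(42) = 19; x(43) = 26.
Since (x(42), x(43)) = (x(0), x(1)) = (19, 26) (two consecutive terms determine the rest), the sequence is periodic with period 42.
(2418 - 0) mod 42 = 24, so x(2418) = x(24) = 27.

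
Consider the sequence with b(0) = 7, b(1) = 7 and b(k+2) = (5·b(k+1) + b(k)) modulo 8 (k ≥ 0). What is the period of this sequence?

Listing terms: b(0) = 7; b(1) = 7; b(2) = 2; b(3) = 1; b(4) = 7; b(5) = 4; b(6) = 3; b(7) = 3; b(8) = 2; b(9) = 5; b(10) = 3; b(11) = 4; b(12) = 7; b(13) = 7.
Since (b(12), b(13)) = (b(0), b(1)) = (7, 7) (two consecutive terms determine the rest), the sequence is periodic with period 12.

12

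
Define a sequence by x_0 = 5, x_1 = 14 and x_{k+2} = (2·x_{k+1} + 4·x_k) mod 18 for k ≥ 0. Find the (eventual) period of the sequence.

x_0 = 5; x_1 = 14; x_2 = 12; x_3 = 8; x_4 = 10; x_5 = 16; x_6 = 0; x_7 = 10; x_8 = 2; x_9 = 8; x_{10} = 6; x_{11} = 8; x_{12} = 4; x_{13} = 4; x_{14} = 6; x_{15} = 10; x_{16} = 8; x_{17} = 2; x_{18} = 0; x_{19} = 8; x_{20} = 16; x_{21} = 10; x_{22} = 12; x_{23} = 10; x_{24} = 14; x_{25} = 14; x_{26} = 12.
Since (x_{25}, x_{26}) = (x_1, x_2) = (14, 12) (two consecutive terms determine the rest), the sequence is eventually periodic: after a pre-period of length 1 it cycles with period 24.

24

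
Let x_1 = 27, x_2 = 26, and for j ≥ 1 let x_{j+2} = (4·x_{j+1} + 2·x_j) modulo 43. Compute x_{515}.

Computing terms: x_1 = 27, x_2 = 26, x_3 = 29, x_4 = 39, x_5 = 42, x_6 = 31, x_7 = 36, x_8 = 34, x_9 = 36, x_{10} = 40, x_{11} = 17, x_{12} = 19, x_{13} = 24, x_{14} = 5, x_{15} = 25, x_{16} = 24, x_{17} = 17, x_{18} = 30, x_{19} = 25, x_{20} = 31, x_{21} = 2, x_{22} = 27, x_{23} = 26.
The sequence repeats with period 21.
(515 - 1) mod 21 = 10, so x_{515} = x_{11} = 17.

17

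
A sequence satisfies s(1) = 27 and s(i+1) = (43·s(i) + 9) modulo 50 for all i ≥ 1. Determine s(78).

20

We have s(1) = 27, s(2) = 20, s(3) = 19, s(4) = 26, s(5) = 27.
Since s(5) = s(1) = 27, the sequence is periodic with period 4.
So s(78) = s(1 + ((78-1) mod 4)) = s(2) = 20.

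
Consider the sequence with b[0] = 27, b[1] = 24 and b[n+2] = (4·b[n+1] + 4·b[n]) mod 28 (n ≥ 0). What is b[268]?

Computing terms: b[0] = 27, b[1] = 24, b[2] = 8, b[3] = 16, b[4] = 12, b[5] = 0, b[6] = 20, b[7] = 24, b[8] = 8.
Since (b[7], b[8]) = (b[1], b[2]) = (24, 8) (two consecutive terms determine the rest), the sequence is eventually periodic: after a pre-period of length 1 it cycles with period 6.
For n ≥ 1, b[n] depends only on (n - 1) mod 6. (268 - 1) mod 6 = 3, so b[268] = b[4] = 12.

12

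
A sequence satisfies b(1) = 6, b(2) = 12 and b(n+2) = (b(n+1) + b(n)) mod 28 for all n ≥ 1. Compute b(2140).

26

We have b(1) = 6,  b(2) = 12,  b(3) = 18,  b(4) = 2,  b(5) = 20,  b(6) = 22,  b(7) = 14,  b(8) = 8,  b(9) = 22,  b(10) = 2,  b(11) = 24,  b(12) = 26,  b(13) = 22,  b(14) = 20,  b(15) = 14,  b(16) = 6,  b(17) = 20,  b(18) = 26,  b(19) = 18,  b(20) = 16,  b(21) = 6,  b(22) = 22,  b(23) = 0,  b(24) = 22,  b(25) = 22,  b(26) = 16,  b(27) = 10,  b(28) = 26,  b(29) = 8,  b(30) = 6,  b(31) = 14,  b(32) = 20,  b(33) = 6,  b(34) = 26,  b(35) = 4,  b(36) = 2,  b(37) = 6,  b(38) = 8,  b(39) = 14,  b(40) = 22,  b(41) = 8,  b(42) = 2,  b(43) = 10,  b(44) = 12,  b(45) = 22,  b(46) = 6,  b(47) = 0,  b(48) = 6,  b(49) = 6,  b(50) = 12.
The sequence repeats with period 48.
So b(2140) = b(1 + ((2140-1) mod 48)) = b(28) = 26.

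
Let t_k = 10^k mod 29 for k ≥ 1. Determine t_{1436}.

25

Computing terms: t_1 = 10, t_2 = 13, t_3 = 14, t_4 = 24, t_5 = 8, t_6 = 22, t_7 = 17, t_8 = 25, t_9 = 18, t_{10} = 6, t_{11} = 2, t_{12} = 20, t_{13} = 26, t_{14} = 28, t_{15} = 19, t_{16} = 16, t_{17} = 15, t_{18} = 5, t_{19} = 21, t_{20} = 7, t_{21} = 12, t_{22} = 4, t_{23} = 11, t_{24} = 23, t_{25} = 27, t_{26} = 9, t_{27} = 3, t_{28} = 1, t_{29} = 10.
Since t_{29} = t_1 = 10, the sequence is periodic with period 28.
(1436 - 1) mod 28 = 7, so t_{1436} = t_8 = 25.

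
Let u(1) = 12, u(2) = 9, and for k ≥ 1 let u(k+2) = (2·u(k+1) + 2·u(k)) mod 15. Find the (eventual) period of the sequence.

u(1) = 12, u(2) = 9, u(3) = 12, u(4) = 12, u(5) = 3, u(6) = 0, u(7) = 6, u(8) = 12, u(9) = 6, u(10) = 6, u(11) = 9, u(12) = 0, u(13) = 3, u(14) = 6, u(15) = 3, u(16) = 3, u(17) = 12, u(18) = 0, u(19) = 9, u(20) = 3, u(21) = 9, u(22) = 9, u(23) = 6, u(24) = 0, u(25) = 12, u(26) = 9.
The sequence repeats with period 24.

24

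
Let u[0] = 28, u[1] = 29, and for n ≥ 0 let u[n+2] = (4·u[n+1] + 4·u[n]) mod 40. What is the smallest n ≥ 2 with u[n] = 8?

5

We have u[0] = 28; u[1] = 29; u[2] = 28; u[3] = 28; u[4] = 24; u[5] = 8; u[6] = 8; u[7] = 24; u[8] = 8.
Since (u[7], u[8]) = (u[4], u[5]) = (24, 8) (two consecutive terms determine the rest), the sequence is eventually periodic: after a pre-period of length 4 it cycles with period 3.
The value 8 first appears (with n ≥ 2) at u[5].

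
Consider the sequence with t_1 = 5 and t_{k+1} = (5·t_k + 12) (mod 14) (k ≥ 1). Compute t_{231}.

We have t_1 = 5, t_2 = 9, t_3 = 1, t_4 = 3, t_5 = 13, t_6 = 7, t_7 = 5.
Since t_7 = t_1 = 5, the sequence is periodic with period 6.
(231 - 1) mod 6 = 2, so t_{231} = t_3 = 1.

1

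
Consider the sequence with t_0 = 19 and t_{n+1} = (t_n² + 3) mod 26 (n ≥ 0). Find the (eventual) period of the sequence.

Listing terms: t_0 = 19, t_1 = 0, t_2 = 3, t_3 = 12, t_4 = 17, t_5 = 6, t_6 = 13, t_7 = 16, t_8 = 25, t_9 = 4, t_{10} = 19.
The sequence repeats with period 10.

10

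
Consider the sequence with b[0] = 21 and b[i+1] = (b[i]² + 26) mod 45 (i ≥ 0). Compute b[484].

27

b[0] = 21; b[1] = 17; b[2] = 0; b[3] = 26; b[4] = 27; b[5] = 35; b[6] = 36; b[7] = 17.
Since b[7] = b[1] = 17, the sequence is eventually periodic: after a pre-period of length 1 it cycles with period 6.
For i ≥ 1, b[i] depends only on (i - 1) mod 6. (484 - 1) mod 6 = 3, so b[484] = b[4] = 27.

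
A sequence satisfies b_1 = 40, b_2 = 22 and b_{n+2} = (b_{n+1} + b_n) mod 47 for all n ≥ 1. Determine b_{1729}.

b_1 = 40,  b_2 = 22,  b_3 = 15,  b_4 = 37,  b_5 = 5,  b_6 = 42,  b_7 = 0,  b_8 = 42,  b_9 = 42,  b_{10} = 37,  b_{11} = 32,  b_{12} = 22,  b_{13} = 7,  b_{14} = 29,  b_{15} = 36,  b_{16} = 18,  b_{17} = 7,  b_{18} = 25,  b_{19} = 32,  b_{20} = 10,  b_{21} = 42,  b_{22} = 5,  b_{23} = 0,  b_{24} = 5,  b_{25} = 5,  b_{26} = 10,  b_{27} = 15,  b_{28} = 25,  b_{29} = 40,  b_{30} = 18,  b_{31} = 11,  b_{32} = 29,  b_{33} = 40,  b_{34} = 22.
Since (b_{33}, b_{34}) = (b_1, b_2) = (40, 22) (two consecutive terms determine the rest), the sequence is periodic with period 32.
(1729 - 1) mod 32 = 0, so b_{1729} = b_1 = 40.

40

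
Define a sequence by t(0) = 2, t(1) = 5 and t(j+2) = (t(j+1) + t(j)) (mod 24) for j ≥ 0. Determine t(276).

Listing terms: t(0) = 2, t(1) = 5, t(2) = 7, t(3) = 12, t(4) = 19, t(5) = 7, t(6) = 2, t(7) = 9, t(8) = 11, t(9) = 20, t(10) = 7, t(11) = 3, t(12) = 10, t(13) = 13, t(14) = 23, t(15) = 12, t(16) = 11, t(17) = 23, t(18) = 10, t(19) = 9, t(20) = 19, t(21) = 4, t(22) = 23, t(23) = 3, t(24) = 2, t(25) = 5.
Since (t(24), t(25)) = (t(0), t(1)) = (2, 5) (two consecutive terms determine the rest), the sequence is periodic with period 24.
So t(276) = t(0 + ((276-0) mod 24)) = t(12) = 10.

10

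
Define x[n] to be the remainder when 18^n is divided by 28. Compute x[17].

Listing terms: x[0] = 1; x[1] = 18; x[2] = 16; x[3] = 8; x[4] = 4; x[5] = 16.
Since x[5] = x[2] = 16, the sequence is eventually periodic: after a pre-period of length 2 it cycles with period 3.
For n ≥ 2, x[n] depends only on (n - 2) mod 3. (17 - 2) mod 3 = 0, so x[17] = x[2] = 16.

16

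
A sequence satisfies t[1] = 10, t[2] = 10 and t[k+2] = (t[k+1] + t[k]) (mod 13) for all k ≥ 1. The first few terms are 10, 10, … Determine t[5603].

7

Listing terms: t[1] = 10; t[2] = 10; t[3] = 7; t[4] = 4; t[5] = 11; t[6] = 2; t[7] = 0; t[8] = 2; t[9] = 2; t[10] = 4; t[11] = 6; t[12] = 10; t[13] = 3; t[14] = 0; t[15] = 3; t[16] = 3; t[17] = 6; t[18] = 9; t[19] = 2; t[20] = 11; t[21] = 0; t[22] = 11; t[23] = 11; t[24] = 9; t[25] = 7; t[26] = 3; t[27] = 10; t[28] = 0; t[29] = 10; t[30] = 10.
The sequence repeats with period 28.
So t[5603] = t[1 + ((5603-1) mod 28)] = t[3] = 7.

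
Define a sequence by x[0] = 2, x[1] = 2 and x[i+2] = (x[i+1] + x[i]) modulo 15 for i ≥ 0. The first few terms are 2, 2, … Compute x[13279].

0

Listing terms: x[0] = 2,  x[1] = 2,  x[2] = 4,  x[3] = 6,  x[4] = 10,  x[5] = 1,  x[6] = 11,  x[7] = 12,  x[8] = 8,  x[9] = 5,  x[10] = 13,  x[11] = 3,  x[12] = 1,  x[13] = 4,  x[14] = 5,  x[15] = 9,  x[16] = 14,  x[17] = 8,  x[18] = 7,  x[19] = 0,  x[20] = 7,  x[21] = 7,  x[22] = 14,  x[23] = 6,  x[24] = 5,  x[25] = 11,  x[26] = 1,  x[27] = 12,  x[28] = 13,  x[29] = 10,  x[30] = 8,  x[31] = 3,  x[32] = 11,  x[33] = 14,  x[34] = 10,  x[35] = 9,  x[36] = 4,  x[37] = 13,  x[38] = 2,  x[39] = 0,  x[40] = 2,  x[41] = 2.
Since (x[40], x[41]) = (x[0], x[1]) = (2, 2) (two consecutive terms determine the rest), the sequence is periodic with period 40.
(13279 - 0) mod 40 = 39, so x[13279] = x[39] = 0.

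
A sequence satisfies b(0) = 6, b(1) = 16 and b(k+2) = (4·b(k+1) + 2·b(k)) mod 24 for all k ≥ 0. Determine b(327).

We have b(0) = 6, b(1) = 16, b(2) = 4, b(3) = 0, b(4) = 8, b(5) = 8, b(6) = 0, b(7) = 16, b(8) = 16, b(9) = 0, b(10) = 8.
Since (b(9), b(10)) = (b(3), b(4)) = (0, 8) (two consecutive terms determine the rest), the sequence is eventually periodic: after a pre-period of length 3 it cycles with period 6.
For k ≥ 3, b(k) depends only on (k - 3) mod 6. (327 - 3) mod 6 = 0, so b(327) = b(3) = 0.

0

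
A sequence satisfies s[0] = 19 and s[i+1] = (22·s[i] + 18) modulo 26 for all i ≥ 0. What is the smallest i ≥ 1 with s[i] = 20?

Listing terms: s[0] = 19; s[1] = 20; s[2] = 16; s[3] = 6; s[4] = 20.
Since s[4] = s[1] = 20, the sequence is eventually periodic: after a pre-period of length 1 it cycles with period 3.
The value 20 first appears (with i ≥ 1) at s[1].

1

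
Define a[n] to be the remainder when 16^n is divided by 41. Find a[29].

18

We have a[0] = 1; a[1] = 16; a[2] = 10; a[3] = 37; a[4] = 18; a[5] = 1.
Since a[5] = a[0] = 1, the sequence is periodic with period 5.
(29 - 0) mod 5 = 4, so a[29] = a[4] = 18.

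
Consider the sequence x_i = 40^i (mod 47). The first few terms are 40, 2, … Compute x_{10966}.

42

x_1 = 40; x_2 = 2; x_3 = 33; x_4 = 4; x_5 = 19; x_6 = 8; x_7 = 38; x_8 = 16; x_9 = 29; x_{10} = 32; x_{11} = 11; x_{12} = 17; x_{13} = 22; x_{14} = 34; x_{15} = 44; x_{16} = 21; x_{17} = 41; x_{18} = 42; x_{19} = 35; x_{20} = 37; x_{21} = 23; x_{22} = 27; x_{23} = 46; x_{24} = 7; x_{25} = 45; x_{26} = 14; x_{27} = 43; x_{28} = 28; x_{29} = 39; x_{30} = 9; x_{31} = 31; x_{32} = 18; x_{33} = 15; x_{34} = 36; x_{35} = 30; x_{36} = 25; x_{37} = 13; x_{38} = 3; x_{39} = 26; x_{40} = 6; x_{41} = 5; x_{42} = 12; x_{43} = 10; x_{44} = 24; x_{45} = 20; x_{46} = 1; x_{47} = 40.
Since x_{47} = x_1 = 40, the sequence is periodic with period 46.
(10966 - 1) mod 46 = 17, so x_{10966} = x_{18} = 42.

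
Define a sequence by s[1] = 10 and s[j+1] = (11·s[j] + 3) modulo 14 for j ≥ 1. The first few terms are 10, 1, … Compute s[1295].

8

Computing terms: s[1] = 10,  s[2] = 1,  s[3] = 0,  s[4] = 3,  s[5] = 8,  s[6] = 7,  s[7] = 10.
Since s[7] = s[1] = 10, the sequence is periodic with period 6.
So s[1295] = s[1 + ((1295-1) mod 6)] = s[5] = 8.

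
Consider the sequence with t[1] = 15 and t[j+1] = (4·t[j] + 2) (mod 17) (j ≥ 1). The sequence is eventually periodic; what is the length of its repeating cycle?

We have t[1] = 15; t[2] = 11; t[3] = 12; t[4] = 16; t[5] = 15.
The sequence repeats with period 4.

4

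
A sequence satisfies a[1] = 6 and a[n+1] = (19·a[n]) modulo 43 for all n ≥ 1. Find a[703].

Computing terms: a[1] = 6,  a[2] = 28,  a[3] = 16,  a[4] = 3,  a[5] = 14,  a[6] = 8,  a[7] = 23,  a[8] = 7,  a[9] = 4,  a[10] = 33,  a[11] = 25,  a[12] = 2,  a[13] = 38,  a[14] = 34,  a[15] = 1,  a[16] = 19,  a[17] = 17,  a[18] = 22,  a[19] = 31,  a[20] = 30,  a[21] = 11,  a[22] = 37,  a[23] = 15,  a[24] = 27,  a[25] = 40,  a[26] = 29,  a[27] = 35,  a[28] = 20,  a[29] = 36,  a[30] = 39,  a[31] = 10,  a[32] = 18,  a[33] = 41,  a[34] = 5,  a[35] = 9,  a[36] = 42,  a[37] = 24,  a[38] = 26,  a[39] = 21,  a[40] = 12,  a[41] = 13,  a[42] = 32,  a[43] = 6.
The sequence repeats with period 42.
So a[703] = a[1 + ((703-1) mod 42)] = a[31] = 10.

10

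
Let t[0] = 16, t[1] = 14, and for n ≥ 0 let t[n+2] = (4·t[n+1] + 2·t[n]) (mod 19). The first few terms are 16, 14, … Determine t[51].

14

t[0] = 16, t[1] = 14, t[2] = 12, t[3] = 0, t[4] = 5, t[5] = 1, t[6] = 14, t[7] = 1, t[8] = 13, t[9] = 16, t[10] = 14.
Since (t[9], t[10]) = (t[0], t[1]) = (16, 14) (two consecutive terms determine the rest), the sequence is periodic with period 9.
(51 - 0) mod 9 = 6, so t[51] = t[6] = 14.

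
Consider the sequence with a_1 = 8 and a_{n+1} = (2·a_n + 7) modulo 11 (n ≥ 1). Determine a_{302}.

1

Listing terms: a_1 = 8; a_2 = 1; a_3 = 9; a_4 = 3; a_5 = 2; a_6 = 0; a_7 = 7; a_8 = 10; a_9 = 5; a_{10} = 6; a_{11} = 8.
The sequence repeats with period 10.
(302 - 1) mod 10 = 1, so a_{302} = a_2 = 1.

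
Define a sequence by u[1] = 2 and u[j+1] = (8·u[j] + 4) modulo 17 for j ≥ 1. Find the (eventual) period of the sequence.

8

We have u[1] = 2,  u[2] = 3,  u[3] = 11,  u[4] = 7,  u[5] = 9,  u[6] = 8,  u[7] = 0,  u[8] = 4,  u[9] = 2.
Since u[9] = u[1] = 2, the sequence is periodic with period 8.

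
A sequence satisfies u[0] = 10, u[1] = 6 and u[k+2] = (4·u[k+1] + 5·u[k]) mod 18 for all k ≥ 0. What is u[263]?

We have u[0] = 10, u[1] = 6, u[2] = 2, u[3] = 2, u[4] = 0, u[5] = 10, u[6] = 4, u[7] = 12, u[8] = 14, u[9] = 8, u[10] = 12, u[11] = 16, u[12] = 16, u[13] = 0, u[14] = 8, u[15] = 14, u[16] = 6, u[17] = 4, u[18] = 10, u[19] = 6.
The sequence repeats with period 18.
So u[263] = u[0 + ((263-0) mod 18)] = u[11] = 16.

16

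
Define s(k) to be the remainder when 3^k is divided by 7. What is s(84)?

Computing terms: s(1) = 3, s(2) = 2, s(3) = 6, s(4) = 4, s(5) = 5, s(6) = 1, s(7) = 3.
The sequence repeats with period 6.
So s(84) = s(1 + ((84-1) mod 6)) = s(6) = 1.

1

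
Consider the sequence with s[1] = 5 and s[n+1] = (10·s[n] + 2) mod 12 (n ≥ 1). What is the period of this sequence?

s[1] = 5,  s[2] = 4,  s[3] = 6,  s[4] = 2,  s[5] = 10,  s[6] = 6.
Since s[6] = s[3] = 6, the sequence is eventually periodic: after a pre-period of length 2 it cycles with period 3.

3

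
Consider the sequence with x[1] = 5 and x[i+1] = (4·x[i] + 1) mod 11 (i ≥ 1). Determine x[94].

0

x[1] = 5, x[2] = 10, x[3] = 8, x[4] = 0, x[5] = 1, x[6] = 5.
The sequence repeats with period 5.
(94 - 1) mod 5 = 3, so x[94] = x[4] = 0.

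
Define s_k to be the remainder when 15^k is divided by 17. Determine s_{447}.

We have s_0 = 1,  s_1 = 15,  s_2 = 4,  s_3 = 9,  s_4 = 16,  s_5 = 2,  s_6 = 13,  s_7 = 8,  s_8 = 1.
Since s_8 = s_0 = 1, the sequence is periodic with period 8.
So s_{447} = s_{0 + ((447-0) mod 8)} = s_7 = 8.

8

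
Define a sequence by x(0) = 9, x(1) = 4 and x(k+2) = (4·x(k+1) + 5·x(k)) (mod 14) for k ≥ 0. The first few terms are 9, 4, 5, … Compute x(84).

9

Computing terms: x(0) = 9,  x(1) = 4,  x(2) = 5,  x(3) = 12,  x(4) = 3,  x(5) = 2,  x(6) = 9,  x(7) = 4.
The sequence repeats with period 6.
So x(84) = x(0 + ((84-0) mod 6)) = x(0) = 9.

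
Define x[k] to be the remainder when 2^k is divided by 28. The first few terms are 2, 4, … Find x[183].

8

We have x[1] = 2, x[2] = 4, x[3] = 8, x[4] = 16, x[5] = 4.
Since x[5] = x[2] = 4, the sequence is eventually periodic: after a pre-period of length 1 it cycles with period 3.
For k ≥ 2, x[k] depends only on (k - 2) mod 3. (183 - 2) mod 3 = 1, so x[183] = x[3] = 8.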